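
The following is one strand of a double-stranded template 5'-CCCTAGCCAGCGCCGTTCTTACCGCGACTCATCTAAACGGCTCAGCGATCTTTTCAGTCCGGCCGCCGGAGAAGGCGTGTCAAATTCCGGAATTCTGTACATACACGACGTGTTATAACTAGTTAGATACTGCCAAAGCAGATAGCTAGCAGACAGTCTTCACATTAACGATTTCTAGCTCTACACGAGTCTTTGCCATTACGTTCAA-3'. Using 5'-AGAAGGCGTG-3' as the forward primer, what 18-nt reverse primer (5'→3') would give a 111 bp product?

5'-AGCTAGAAATCGTTAATG-3'

The forward primer binds at positions 70–79, so a 111 bp product ends at position 70 + 111 − 1 = 180.
The reverse primer anneals to the top strand over positions 163–180, i.e. to CATTAACGATTTCTAGCT.
Its sequence written 5'→3' is the reverse complement: AGCTAGAAATCGTTAATG.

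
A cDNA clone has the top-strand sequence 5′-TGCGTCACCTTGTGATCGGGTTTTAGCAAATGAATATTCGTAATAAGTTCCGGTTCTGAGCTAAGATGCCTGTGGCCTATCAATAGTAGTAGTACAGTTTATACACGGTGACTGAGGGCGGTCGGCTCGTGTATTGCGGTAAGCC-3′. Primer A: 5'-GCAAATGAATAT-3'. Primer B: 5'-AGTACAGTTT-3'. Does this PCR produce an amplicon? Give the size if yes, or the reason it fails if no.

Primer A (GCAAATGAATAT) matches the top strand at positions 26–37 (3' end points downstream).
Primer B (AGTACAGTTT) also matches the top strand directly, at positions 91–100 — its reverse complement AAACTGTACT is not present.
Both primers anneal to the bottom strand with 3' ends pointing the same way, so neither can prime synthesis back toward the other.

No product — both primers anneal to the same strand and extend in the same direction.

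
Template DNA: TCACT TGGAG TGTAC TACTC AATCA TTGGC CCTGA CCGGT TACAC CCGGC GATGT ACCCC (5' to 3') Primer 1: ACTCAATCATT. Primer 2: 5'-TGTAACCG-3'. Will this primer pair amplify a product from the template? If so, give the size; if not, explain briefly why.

Primer 1 (ACTCAATCATT) matches the top strand at positions 17–27; it acts as a forward primer.
Primer 2's reverse complement is CGGTTACA, matching the top strand at positions 37–44; it acts as a reverse primer.
The 3' ends face each other across positions 17–44, giving a 28 bp product.

Yes — a 28 bp product.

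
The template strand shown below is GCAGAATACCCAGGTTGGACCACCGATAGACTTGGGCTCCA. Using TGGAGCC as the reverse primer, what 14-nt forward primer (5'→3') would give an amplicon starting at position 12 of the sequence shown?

The reverse primer's reverse complement GGCTCCA matches the template at positions 35–41; the product starts at position 12.
The forward primer is identical to the top strand over positions 12–25: AGGTTGGACCACCG.

5'-AGGTTGGACCACCG-3'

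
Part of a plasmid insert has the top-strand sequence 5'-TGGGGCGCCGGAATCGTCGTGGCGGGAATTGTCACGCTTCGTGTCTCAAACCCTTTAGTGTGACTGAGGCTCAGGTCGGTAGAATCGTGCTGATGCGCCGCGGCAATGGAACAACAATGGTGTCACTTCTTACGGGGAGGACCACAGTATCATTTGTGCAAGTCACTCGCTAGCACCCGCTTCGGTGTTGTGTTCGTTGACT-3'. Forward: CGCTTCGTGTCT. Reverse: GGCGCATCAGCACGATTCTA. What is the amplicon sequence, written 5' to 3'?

5'-CGCTTCGTGTCTCAAACCCTTTAGTGTGACTGAGGCTCAGGTCGGTAGAATCGTGCTGATGCGCC-3'

Forward primer CGCTTCGTGTCT is found on the top strand at positions 35–46.
Reverse complement of the reverse primer: TAGAATCGTGCTGATGCGCC. This occurs on the top strand at positions 80–99.
The product is the template from position 35 through 99 (65 bp).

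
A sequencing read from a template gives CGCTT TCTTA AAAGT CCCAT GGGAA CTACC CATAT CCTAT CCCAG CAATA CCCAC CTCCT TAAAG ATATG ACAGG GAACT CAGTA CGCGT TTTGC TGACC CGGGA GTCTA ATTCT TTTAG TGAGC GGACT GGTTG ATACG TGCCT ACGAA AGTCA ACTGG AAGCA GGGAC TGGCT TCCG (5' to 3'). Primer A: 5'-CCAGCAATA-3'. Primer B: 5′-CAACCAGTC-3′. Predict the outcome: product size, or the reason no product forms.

Yes — a 94 bp product.

Primer A (CCAGCAATA) matches the top strand at positions 42–50; it acts as a forward primer.
Primer B's reverse complement is GACTGGTTG, matching the top strand at positions 127–135; it acts as a reverse primer.
The 3' ends face each other across positions 42–135, giving a 94 bp product.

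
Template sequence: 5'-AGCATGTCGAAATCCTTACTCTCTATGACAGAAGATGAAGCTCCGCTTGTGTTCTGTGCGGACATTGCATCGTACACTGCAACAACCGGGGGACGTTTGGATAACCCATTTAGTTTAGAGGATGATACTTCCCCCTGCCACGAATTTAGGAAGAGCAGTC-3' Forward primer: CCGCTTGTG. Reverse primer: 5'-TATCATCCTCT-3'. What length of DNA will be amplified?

85 bp

Scanning the template, CCGCTTGTG occurs at positions 43–51; this primer anneals to the bottom strand there with its 3' end pointing downstream.
The reverse primer's reverse complement is AGAGGATGATA, which matches the template at positions 117–127.
Product length = (reverse-primer end) − (forward-primer start) + 1 = 127 − 43 + 1 = 85 bp.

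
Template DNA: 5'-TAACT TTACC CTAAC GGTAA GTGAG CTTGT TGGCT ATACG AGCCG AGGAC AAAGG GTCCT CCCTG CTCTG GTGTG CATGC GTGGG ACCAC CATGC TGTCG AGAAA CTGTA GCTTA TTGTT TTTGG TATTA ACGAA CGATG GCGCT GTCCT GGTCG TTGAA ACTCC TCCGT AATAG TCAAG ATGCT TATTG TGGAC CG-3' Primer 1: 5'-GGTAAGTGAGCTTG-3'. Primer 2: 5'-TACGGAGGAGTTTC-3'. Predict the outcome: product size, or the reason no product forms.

Primer 1 (GGTAAGTGAGCTTG) matches the top strand at positions 16–29; it acts as a forward primer.
Primer 2's reverse complement is GAAACTCCTCCGTA, matching the top strand at positions 158–171; it acts as a reverse primer.
The 3' ends face each other across positions 16–171, giving a 156 bp product.

Yes — a 156 bp product.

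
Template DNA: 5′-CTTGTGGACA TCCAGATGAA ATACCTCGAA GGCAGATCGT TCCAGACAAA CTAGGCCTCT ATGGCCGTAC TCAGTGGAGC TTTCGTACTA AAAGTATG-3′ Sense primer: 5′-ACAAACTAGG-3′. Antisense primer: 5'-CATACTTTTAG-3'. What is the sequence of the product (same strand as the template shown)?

5'-ACAAACTAGGCCTCTATGGCCGTACTCAGTGGAGCTTTCGTACTAAAAGTATG-3'

Scanning the template, ACAAACTAGG occurs at positions 46–55; this primer anneals to the bottom strand there with its 3' end pointing downstream.
Reverse complement of the reverse primer: CTAAAAGTATG. This occurs on the top strand at positions 88–98.
The product is the template from position 46 through 98 (53 bp).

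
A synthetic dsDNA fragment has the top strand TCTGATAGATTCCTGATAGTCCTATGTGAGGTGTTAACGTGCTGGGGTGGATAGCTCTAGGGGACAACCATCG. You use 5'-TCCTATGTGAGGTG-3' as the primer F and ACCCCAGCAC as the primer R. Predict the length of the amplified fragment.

29 bp

Scanning the template, TCCTATGTGAGGTG occurs at positions 20–33; this primer anneals to the bottom strand there with its 3' end pointing downstream.
Reverse complement of the reverse primer: GTGCTGGGGT. This occurs on the top strand at positions 39–48.
The product runs from position 20 to position 48, so its length is 48 − 20 + 1 = 29 bp.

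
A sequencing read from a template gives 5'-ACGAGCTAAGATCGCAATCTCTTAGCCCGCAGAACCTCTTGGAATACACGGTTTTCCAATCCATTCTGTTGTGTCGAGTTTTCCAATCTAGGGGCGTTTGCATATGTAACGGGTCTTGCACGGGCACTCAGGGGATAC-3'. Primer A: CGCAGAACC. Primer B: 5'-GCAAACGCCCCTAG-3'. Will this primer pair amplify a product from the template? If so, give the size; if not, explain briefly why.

Yes — a 74 bp product.

Primer A (CGCAGAACC) matches the top strand at positions 28–36; it acts as a forward primer.
Primer B's reverse complement is CTAGGGGCGTTTGC, matching the top strand at positions 88–101; it acts as a reverse primer.
The 3' ends face each other across positions 28–101, giving a 74 bp product.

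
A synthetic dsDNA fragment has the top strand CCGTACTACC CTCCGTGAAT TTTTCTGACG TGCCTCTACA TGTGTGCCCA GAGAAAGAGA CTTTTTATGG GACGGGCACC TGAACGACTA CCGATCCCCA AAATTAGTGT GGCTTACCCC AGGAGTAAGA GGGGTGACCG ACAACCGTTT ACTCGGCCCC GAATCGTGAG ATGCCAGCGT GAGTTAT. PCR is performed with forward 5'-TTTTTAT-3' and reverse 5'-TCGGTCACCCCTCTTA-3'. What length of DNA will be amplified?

80 bp

Scanning the template, TTTTTAT occurs at positions 62–68; this primer anneals to the bottom strand there with its 3' end pointing downstream.
The reverse primer's reverse complement is TAAGAGGGGTGACCGA, which matches the template at positions 126–141.
Amplicon spans positions 62–141: 80 bp.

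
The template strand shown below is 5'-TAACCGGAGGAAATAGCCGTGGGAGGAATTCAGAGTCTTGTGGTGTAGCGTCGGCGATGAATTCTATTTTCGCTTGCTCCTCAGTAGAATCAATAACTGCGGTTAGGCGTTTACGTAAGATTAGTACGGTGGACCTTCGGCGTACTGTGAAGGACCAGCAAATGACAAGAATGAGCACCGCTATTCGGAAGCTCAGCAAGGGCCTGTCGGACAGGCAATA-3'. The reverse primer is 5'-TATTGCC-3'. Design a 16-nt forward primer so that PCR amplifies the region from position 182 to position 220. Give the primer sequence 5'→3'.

The reverse primer's reverse complement GGCAATA matches the template at positions 214–220; the product starts at position 182.
The forward primer is identical to the top strand over positions 182–197: TATTCGGAAGCTCAGC.

5'-TATTCGGAAGCTCAGC-3'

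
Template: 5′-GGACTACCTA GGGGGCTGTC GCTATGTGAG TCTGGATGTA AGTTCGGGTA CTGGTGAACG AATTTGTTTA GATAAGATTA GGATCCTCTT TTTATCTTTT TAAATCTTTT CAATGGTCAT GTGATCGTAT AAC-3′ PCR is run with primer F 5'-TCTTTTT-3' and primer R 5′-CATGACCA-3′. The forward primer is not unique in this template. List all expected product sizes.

The forward primer TCTTTTT matches the top strand at positions 87–93, 95–101.
The reverse primer's reverse complement is TGGTCATG, matching at positions 114–121.
Each forward site pairs with the reverse site to give a product ending at position 121: sizes 35, 27 bp.

35 bp, 27 bp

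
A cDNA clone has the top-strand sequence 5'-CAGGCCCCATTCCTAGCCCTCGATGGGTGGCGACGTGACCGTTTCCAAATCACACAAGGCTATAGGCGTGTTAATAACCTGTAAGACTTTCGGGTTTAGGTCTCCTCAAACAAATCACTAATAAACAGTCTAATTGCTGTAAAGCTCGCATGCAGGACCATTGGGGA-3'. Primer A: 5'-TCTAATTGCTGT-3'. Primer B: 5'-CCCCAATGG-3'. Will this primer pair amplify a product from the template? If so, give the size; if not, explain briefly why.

Yes — a 38 bp product.

Primer A (TCTAATTGCTGT) matches the top strand at positions 129–140; it acts as a forward primer.
Primer B's reverse complement is CCATTGGGG, matching the top strand at positions 158–166; it acts as a reverse primer.
The 3' ends face each other across positions 129–166, giving a 38 bp product.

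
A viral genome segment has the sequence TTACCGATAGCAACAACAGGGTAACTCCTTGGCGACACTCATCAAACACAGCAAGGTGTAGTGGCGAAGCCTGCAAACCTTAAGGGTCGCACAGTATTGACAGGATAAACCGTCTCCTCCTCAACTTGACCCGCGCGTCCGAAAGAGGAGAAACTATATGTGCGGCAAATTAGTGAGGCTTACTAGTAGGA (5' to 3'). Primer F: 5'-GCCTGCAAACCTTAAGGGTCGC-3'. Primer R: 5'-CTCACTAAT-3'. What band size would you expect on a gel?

Forward primer GCCTGCAAACCTTAAGGGTCGC is found on the top strand at positions 69–90.
Reverse complement of the reverse primer: ATTAGTGAG. This occurs on the top strand at positions 169–177.
The product runs from position 69 to position 177, so its length is 177 − 69 + 1 = 109 bp.

109 bp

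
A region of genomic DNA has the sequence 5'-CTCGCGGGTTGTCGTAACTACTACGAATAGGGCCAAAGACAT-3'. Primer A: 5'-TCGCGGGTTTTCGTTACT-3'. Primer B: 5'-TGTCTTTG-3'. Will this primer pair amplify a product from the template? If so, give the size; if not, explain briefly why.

No product — primer A has no binding site in the template.

Primer A (TCGCGGGTTTTCGTTACT) does not match the top strand, and its reverse complement AGTAACGAAAACCCGCGA does not match either.
With no annealing site for primer A, no amplification occurs.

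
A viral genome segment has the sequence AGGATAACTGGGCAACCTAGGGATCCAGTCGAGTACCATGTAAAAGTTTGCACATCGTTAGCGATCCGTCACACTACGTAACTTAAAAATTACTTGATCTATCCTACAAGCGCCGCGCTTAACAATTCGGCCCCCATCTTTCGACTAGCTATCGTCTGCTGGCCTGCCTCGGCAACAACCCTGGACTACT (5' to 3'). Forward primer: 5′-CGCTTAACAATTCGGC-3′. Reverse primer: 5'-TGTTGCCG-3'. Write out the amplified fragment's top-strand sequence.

Forward primer CGCTTAACAATTCGGC is found on the top strand at positions 116–131.
Reverse complement of the reverse primer: CGGCAACA. This occurs on the top strand at positions 170–177.
The product is the template from position 116 through 177 (62 bp).

5'-CGCTTAACAATTCGGCCCCCATCTTTCGACTAGCTATCGTCTGCTGGCCTGCCTCGGCAACA-3'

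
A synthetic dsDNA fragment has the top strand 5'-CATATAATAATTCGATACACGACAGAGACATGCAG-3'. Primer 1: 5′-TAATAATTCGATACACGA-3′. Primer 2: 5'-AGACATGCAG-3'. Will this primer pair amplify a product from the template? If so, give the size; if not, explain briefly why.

Primer 1 (TAATAATTCGATACACGA) matches the top strand at positions 5–22 (3' end points downstream).
Primer 2 (AGACATGCAG) also matches the top strand directly, at positions 26–35 — its reverse complement CTGCATGTCT is not present.
Both primers anneal to the bottom strand with 3' ends pointing the same way, so neither can prime synthesis back toward the other.

No product — both primers anneal to the same strand and extend in the same direction.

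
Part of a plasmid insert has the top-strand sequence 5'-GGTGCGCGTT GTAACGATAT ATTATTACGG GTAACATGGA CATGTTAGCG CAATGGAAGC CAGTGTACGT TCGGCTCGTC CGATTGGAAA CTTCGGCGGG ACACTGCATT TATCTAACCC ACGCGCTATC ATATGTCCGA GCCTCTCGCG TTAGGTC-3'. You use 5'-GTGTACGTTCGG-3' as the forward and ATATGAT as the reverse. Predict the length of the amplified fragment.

72 bp

Scanning the template, GTGTACGTTCGG occurs at positions 63–74; this primer anneals to the bottom strand there with its 3' end pointing downstream.
The reverse primer's reverse complement is ATCATAT, which matches the template at positions 128–134.
Amplicon spans positions 63–134: 72 bp.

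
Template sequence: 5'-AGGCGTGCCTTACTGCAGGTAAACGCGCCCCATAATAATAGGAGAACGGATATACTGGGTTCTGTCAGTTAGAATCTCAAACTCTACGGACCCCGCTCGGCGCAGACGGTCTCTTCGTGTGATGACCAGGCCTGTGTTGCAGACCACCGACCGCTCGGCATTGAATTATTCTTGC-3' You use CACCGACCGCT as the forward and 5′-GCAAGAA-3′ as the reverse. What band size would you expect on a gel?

Scanning the template, CACCGACCGCT occurs at positions 145–155; this primer anneals to the bottom strand there with its 3' end pointing downstream.
The reverse primer's reverse complement is TTCTTGC, which matches the template at positions 169–175.
The product runs from position 145 to position 175, so its length is 175 − 145 + 1 = 31 bp.

31 bp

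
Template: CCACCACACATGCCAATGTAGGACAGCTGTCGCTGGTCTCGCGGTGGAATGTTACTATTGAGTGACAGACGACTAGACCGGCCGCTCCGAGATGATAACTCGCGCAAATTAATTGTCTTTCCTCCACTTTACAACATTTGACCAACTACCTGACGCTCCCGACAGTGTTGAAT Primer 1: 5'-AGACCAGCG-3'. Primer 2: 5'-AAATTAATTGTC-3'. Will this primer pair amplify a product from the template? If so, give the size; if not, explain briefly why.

Primer 1 (AGACCAGCG) has reverse complement CGCTGGTCT, which matches the top strand at positions 31–39; primer 1 anneals to the top strand there with its 3' end pointing upstream toward position 31.
Primer 2 (AAATTAATTGTC) matches the top strand directly at positions 106–117; it anneals to the bottom strand with its 3' end pointing downstream toward position 117.
The 3' ends diverge (primer 1 extends toward position 1, primer 2 toward position 173), so the primers never converge on a shared product.

No product — the primers' 3' ends point away from each other.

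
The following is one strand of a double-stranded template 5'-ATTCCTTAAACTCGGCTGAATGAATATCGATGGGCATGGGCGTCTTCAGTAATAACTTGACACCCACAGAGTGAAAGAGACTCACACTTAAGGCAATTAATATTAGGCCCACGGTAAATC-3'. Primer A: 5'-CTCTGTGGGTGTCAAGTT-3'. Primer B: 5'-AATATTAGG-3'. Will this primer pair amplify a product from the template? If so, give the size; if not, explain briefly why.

No product — the primers' 3' ends point away from each other.

Primer A (CTCTGTGGGTGTCAAGTT) has reverse complement AACTTGACACCCACAGAG, which matches the top strand at positions 54–71; primer A anneals to the top strand there with its 3' end pointing upstream toward position 54.
Primer B (AATATTAGG) matches the top strand directly at positions 99–107; it anneals to the bottom strand with its 3' end pointing downstream toward position 107.
The 3' ends diverge (primer A extends toward position 1, primer B toward position 120), so the primers never converge on a shared product.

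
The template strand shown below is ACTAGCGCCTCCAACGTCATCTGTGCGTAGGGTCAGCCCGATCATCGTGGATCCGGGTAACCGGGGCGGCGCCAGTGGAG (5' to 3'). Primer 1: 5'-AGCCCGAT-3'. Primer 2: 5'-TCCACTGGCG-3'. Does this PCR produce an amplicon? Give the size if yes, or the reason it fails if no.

Yes — a 45 bp product.

Primer 1 (AGCCCGAT) matches the top strand at positions 35–42; it acts as a forward primer.
Primer 2's reverse complement is CGCCAGTGGA, matching the top strand at positions 70–79; it acts as a reverse primer.
The 3' ends face each other across positions 35–79, giving a 45 bp product.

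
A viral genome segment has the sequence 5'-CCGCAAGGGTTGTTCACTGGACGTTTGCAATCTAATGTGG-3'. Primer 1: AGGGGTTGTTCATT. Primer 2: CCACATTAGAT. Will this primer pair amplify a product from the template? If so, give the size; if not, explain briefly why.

Primer 1 (AGGGGTTGTTCATT) does not match the top strand, and its reverse complement AATGAACAACCCCT does not match either.
With no annealing site for primer 1, no amplification occurs.

No product — primer 1 has no binding site in the template.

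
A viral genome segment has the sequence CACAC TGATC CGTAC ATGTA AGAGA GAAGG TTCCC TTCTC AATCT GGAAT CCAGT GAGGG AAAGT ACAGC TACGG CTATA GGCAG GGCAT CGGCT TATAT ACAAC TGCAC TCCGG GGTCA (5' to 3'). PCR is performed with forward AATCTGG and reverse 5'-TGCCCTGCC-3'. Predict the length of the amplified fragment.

49 bp

The forward primer matches the template at positions 41–47.
The reverse primer's reverse complement is GGCAGGGCA, which matches the template at positions 81–89.
Product length = (reverse-primer end) − (forward-primer start) + 1 = 89 − 41 + 1 = 49 bp.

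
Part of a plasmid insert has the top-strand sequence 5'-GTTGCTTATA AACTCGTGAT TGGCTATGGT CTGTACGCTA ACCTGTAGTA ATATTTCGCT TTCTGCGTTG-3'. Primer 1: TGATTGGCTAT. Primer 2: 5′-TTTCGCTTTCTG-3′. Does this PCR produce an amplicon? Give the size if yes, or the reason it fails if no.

Primer 1 (TGATTGGCTAT) matches the top strand at positions 17–27 (3' end points downstream).
Primer 2 (TTTCGCTTTCTG) also matches the top strand directly, at positions 54–65 — its reverse complement CAGAAAGCGAAA is not present.
Both primers anneal to the bottom strand with 3' ends pointing the same way, so neither can prime synthesis back toward the other.

No product — both primers anneal to the same strand and extend in the same direction.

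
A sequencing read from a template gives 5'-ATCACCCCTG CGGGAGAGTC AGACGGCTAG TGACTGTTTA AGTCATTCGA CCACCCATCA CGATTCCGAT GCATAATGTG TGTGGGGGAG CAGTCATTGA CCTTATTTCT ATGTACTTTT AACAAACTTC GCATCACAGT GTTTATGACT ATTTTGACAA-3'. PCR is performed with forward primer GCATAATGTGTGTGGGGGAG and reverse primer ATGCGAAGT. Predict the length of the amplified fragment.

64 bp

Scanning the template, GCATAATGTGTGTGGGGGAG occurs at positions 71–90; this primer anneals to the bottom strand there with its 3' end pointing downstream.
Taking the reverse complement of ATGCGAAGT gives ACTTCGCAT, found at positions 126–134 on the template; the primer anneals here to the top strand with its 3' end pointing upstream.
Amplicon spans positions 71–134: 64 bp.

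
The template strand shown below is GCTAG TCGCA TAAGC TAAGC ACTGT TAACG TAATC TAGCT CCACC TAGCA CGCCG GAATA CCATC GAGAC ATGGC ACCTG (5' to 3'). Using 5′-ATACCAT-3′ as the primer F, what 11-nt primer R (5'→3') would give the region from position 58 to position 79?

The product's 3' end on the top strand is position 79.
The reverse primer anneals to the top strand over positions 69–79, i.e. to ACATGGCACCT.
Its sequence written 5'→3' is the reverse complement: AGGTGCCATGT.

5'-AGGTGCCATGT-3'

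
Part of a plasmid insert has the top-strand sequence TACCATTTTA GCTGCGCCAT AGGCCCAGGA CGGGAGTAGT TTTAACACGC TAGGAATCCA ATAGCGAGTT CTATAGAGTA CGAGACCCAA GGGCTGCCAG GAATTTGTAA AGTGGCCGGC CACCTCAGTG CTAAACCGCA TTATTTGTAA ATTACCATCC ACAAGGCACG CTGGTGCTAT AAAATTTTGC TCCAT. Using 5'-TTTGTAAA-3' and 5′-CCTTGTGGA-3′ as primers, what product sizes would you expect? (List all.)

63 bp, 23 bp

The forward primer TTTGTAAA matches the top strand at positions 104–111, 144–151.
The reverse primer's reverse complement is TCCACAAGG, matching at positions 158–166.
Each forward site pairs with the reverse site to give a product ending at position 166: sizes 63, 23 bp.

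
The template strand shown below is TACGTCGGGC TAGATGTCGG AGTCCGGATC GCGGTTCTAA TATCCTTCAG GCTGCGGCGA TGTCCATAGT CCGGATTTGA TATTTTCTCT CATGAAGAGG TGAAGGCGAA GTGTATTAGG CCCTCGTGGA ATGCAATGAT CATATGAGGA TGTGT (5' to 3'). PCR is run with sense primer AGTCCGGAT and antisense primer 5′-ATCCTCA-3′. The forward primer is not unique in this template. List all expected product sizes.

The forward primer AGTCCGGAT matches the top strand at positions 21–29, 68–76.
The reverse primer's reverse complement is TGAGGAT, matching at positions 145–151.
Each forward site pairs with the reverse site to give a product ending at position 151: sizes 131, 84 bp.

131 bp, 84 bp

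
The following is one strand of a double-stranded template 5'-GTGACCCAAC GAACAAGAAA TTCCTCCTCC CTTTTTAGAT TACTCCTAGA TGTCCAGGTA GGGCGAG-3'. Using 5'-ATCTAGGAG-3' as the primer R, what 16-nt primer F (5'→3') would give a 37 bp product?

The reverse primer's reverse complement CTCCTAGAT matches the template at positions 43–51, so the product ends at position 51.
A 37 bp product then starts at position 51 − 37 + 1 = 15.
The forward primer is identical to the top strand there: AAGAAATTCCTCCTCC.

5'-AAGAAATTCCTCCTCC-3'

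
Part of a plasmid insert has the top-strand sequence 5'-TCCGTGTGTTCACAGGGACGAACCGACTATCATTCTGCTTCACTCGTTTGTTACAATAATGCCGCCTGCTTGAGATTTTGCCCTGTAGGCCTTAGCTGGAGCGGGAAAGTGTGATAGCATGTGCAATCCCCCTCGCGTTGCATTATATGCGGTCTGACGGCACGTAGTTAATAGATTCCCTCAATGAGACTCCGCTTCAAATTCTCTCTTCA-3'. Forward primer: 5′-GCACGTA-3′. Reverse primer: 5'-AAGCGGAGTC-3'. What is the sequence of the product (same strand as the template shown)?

5'-GCACGTAGTTAATAGATTCCCTCAATGAGACTCCGCTT-3'

Forward primer GCACGTA is found on the top strand at positions 160–166.
Taking the reverse complement of AAGCGGAGTC gives GACTCCGCTT, found at positions 188–197 on the template; the primer anneals here to the top strand with its 3' end pointing upstream.
The product is the template from position 160 through 197 (38 bp).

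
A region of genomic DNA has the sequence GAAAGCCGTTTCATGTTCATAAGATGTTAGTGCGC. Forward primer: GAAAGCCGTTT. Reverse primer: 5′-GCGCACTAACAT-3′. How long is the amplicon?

Scanning the template, GAAAGCCGTTT occurs at positions 1–11; this primer anneals to the bottom strand there with its 3' end pointing downstream.
Taking the reverse complement of GCGCACTAACAT gives ATGTTAGTGCGC, found at positions 24–35 on the template; the primer anneals here to the top strand with its 3' end pointing upstream.
The product runs from position 1 to position 35, so its length is 35 − 1 + 1 = 35 bp.

35 bp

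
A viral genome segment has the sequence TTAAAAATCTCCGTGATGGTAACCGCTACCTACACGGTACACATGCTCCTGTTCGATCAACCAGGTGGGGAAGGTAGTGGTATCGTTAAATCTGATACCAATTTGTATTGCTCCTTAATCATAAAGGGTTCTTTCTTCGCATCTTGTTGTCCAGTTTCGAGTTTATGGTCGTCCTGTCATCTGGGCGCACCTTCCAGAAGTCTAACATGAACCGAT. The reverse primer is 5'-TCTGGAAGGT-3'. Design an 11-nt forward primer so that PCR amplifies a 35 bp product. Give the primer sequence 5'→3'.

5'-TATGGTCGTCC-3'

The reverse primer's reverse complement ACCTTCCAGA matches the template at positions 189–198, so the product ends at position 198.
A 35 bp product then starts at position 198 − 35 + 1 = 164.
The forward primer is identical to the top strand there: TATGGTCGTCC.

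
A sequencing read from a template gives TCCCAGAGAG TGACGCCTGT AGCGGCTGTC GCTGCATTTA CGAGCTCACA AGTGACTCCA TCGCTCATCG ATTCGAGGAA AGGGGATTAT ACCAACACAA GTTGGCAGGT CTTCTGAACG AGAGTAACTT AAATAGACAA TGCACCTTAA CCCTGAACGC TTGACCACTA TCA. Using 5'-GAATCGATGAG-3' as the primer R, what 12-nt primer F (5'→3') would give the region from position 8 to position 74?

The reverse primer's reverse complement CTCATCGATTC matches the template at positions 64–74; the product starts at position 8.
The forward primer is identical to the top strand over positions 8–19: GAGTGACGCCTG.

5'-GAGTGACGCCTG-3'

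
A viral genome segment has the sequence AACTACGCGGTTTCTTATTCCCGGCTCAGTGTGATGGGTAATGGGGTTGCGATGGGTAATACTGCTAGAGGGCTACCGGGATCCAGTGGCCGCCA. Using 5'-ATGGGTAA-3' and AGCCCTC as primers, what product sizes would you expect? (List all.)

41 bp, 23 bp

The forward primer ATGGGTAA matches the top strand at positions 34–41, 52–59.
The reverse primer's reverse complement is GAGGGCT, matching at positions 68–74.
Each forward site pairs with the reverse site to give a product ending at position 74: sizes 41, 23 bp.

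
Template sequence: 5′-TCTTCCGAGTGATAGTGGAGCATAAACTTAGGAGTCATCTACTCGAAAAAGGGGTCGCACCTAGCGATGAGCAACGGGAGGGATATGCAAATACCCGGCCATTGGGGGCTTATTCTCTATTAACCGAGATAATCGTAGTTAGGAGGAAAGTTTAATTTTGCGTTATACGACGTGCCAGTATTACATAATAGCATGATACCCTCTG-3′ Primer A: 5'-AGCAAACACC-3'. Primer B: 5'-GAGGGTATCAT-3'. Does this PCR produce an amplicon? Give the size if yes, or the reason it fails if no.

No product — primer A has no binding site in the template.

Primer A (AGCAAACACC) does not match the top strand, and its reverse complement GGTGTTTGCT does not match either.
With no annealing site for primer A, no amplification occurs.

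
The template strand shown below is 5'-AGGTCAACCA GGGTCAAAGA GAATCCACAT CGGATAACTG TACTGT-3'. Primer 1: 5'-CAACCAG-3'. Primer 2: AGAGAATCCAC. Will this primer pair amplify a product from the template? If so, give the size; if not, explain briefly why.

Primer 1 (CAACCAG) matches the top strand at positions 5–11 (3' end points downstream).
Primer 2 (AGAGAATCCAC) also matches the top strand directly, at positions 18–28 — its reverse complement GTGGATTCTCT is not present.
Both primers anneal to the bottom strand with 3' ends pointing the same way, so neither can prime synthesis back toward the other.

No product — both primers anneal to the same strand and extend in the same direction.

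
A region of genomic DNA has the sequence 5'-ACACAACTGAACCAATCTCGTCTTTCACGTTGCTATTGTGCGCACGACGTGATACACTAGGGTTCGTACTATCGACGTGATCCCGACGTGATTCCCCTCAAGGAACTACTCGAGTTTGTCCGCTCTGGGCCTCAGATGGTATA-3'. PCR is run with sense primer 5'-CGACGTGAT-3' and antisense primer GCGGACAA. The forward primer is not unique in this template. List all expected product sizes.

79 bp, 51 bp, 40 bp

The forward primer CGACGTGAT matches the top strand at positions 45–53, 73–81, 84–92.
The reverse primer's reverse complement is TTGTCCGC, matching at positions 116–123.
Each forward site pairs with the reverse site to give a product ending at position 123: sizes 79, 51, 40 bp.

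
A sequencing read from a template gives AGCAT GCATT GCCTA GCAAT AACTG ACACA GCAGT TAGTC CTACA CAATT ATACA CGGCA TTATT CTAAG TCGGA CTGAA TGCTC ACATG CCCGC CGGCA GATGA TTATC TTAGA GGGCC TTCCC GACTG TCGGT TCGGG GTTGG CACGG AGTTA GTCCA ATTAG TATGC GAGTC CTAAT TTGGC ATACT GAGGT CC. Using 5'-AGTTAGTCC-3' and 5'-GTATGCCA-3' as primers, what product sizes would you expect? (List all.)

157 bp, 39 bp

The forward primer AGTTAGTCC matches the top strand at positions 33–41, 151–159.
The reverse primer's reverse complement is TGGCATAC, matching at positions 182–189.
Each forward site pairs with the reverse site to give a product ending at position 189: sizes 157, 39 bp.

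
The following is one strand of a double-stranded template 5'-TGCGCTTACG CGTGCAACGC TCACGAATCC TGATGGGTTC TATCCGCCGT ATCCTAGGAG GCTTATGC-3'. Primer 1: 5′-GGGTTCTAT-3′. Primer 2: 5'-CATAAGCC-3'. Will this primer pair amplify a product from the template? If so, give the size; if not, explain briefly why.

Yes — a 33 bp product.

Primer 1 (GGGTTCTAT) matches the top strand at positions 35–43; it acts as a forward primer.
Primer 2's reverse complement is GGCTTATG, matching the top strand at positions 60–67; it acts as a reverse primer.
The 3' ends face each other across positions 35–67, giving a 33 bp product.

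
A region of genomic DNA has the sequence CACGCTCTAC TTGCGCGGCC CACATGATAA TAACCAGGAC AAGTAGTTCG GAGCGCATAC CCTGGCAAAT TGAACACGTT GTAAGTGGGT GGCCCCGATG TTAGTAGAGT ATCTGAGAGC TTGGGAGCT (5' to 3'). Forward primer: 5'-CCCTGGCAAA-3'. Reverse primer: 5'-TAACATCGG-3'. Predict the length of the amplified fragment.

Scanning the template, CCCTGGCAAA occurs at positions 60–69; this primer anneals to the bottom strand there with its 3' end pointing downstream.
Reverse complement of the reverse primer: CCGATGTTA. This occurs on the top strand at positions 95–103.
The product runs from position 60 to position 103, so its length is 103 − 60 + 1 = 44 bp.

44 bp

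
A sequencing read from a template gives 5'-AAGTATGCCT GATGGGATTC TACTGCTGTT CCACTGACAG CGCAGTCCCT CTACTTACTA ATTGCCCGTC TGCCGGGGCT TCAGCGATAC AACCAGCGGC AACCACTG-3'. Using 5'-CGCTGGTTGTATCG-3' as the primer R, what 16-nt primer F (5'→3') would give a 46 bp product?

5'-ACTTACTAATTGCCCG-3'

The reverse primer's reverse complement CGATACAACCAGCG matches the template at positions 85–98, so the product ends at position 98.
A 46 bp product then starts at position 98 − 46 + 1 = 53.
The forward primer is identical to the top strand there: ACTTACTAATTGCCCG.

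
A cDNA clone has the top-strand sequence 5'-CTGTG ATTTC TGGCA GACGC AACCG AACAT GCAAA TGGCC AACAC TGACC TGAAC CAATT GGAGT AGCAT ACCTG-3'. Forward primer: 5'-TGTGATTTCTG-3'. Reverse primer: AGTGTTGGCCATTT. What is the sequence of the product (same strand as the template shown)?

5'-TGTGATTTCTGGCAGACGCAACCGAACATGCAAATGGCCAACACT-3'

Scanning the template, TGTGATTTCTG occurs at positions 2–12; this primer anneals to the bottom strand there with its 3' end pointing downstream.
The reverse primer's reverse complement is AAATGGCCAACACT, which matches the template at positions 33–46.
The product is the template from position 2 through 46 (45 bp).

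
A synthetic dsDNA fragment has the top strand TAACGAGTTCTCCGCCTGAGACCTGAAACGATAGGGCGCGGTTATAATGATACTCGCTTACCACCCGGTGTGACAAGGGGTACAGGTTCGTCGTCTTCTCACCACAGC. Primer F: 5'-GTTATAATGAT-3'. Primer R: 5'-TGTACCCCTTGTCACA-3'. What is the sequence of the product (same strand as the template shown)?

Forward primer GTTATAATGAT is found on the top strand at positions 41–51.
Taking the reverse complement of TGTACCCCTTGTCACA gives TGTGACAAGGGGTACA, found at positions 69–84 on the template; the primer anneals here to the top strand with its 3' end pointing upstream.
The product is the template from position 41 through 84 (44 bp).

5'-GTTATAATGATACTCGCTTACCACCCGGTGTGACAAGGGGTACA-3'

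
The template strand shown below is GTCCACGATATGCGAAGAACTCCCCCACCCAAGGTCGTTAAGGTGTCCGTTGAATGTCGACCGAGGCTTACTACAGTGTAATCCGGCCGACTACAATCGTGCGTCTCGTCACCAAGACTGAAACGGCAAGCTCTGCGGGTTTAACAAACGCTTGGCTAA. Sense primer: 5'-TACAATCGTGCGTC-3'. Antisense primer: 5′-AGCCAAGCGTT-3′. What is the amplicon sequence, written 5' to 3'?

5'-TACAATCGTGCGTCTCGTCACCAAGACTGAAACGGCAAGCTCTGCGGGTTTAACAAACGCTTGGCT-3'

Scanning the template, TACAATCGTGCGTC occurs at positions 92–105; this primer anneals to the bottom strand there with its 3' end pointing downstream.
Taking the reverse complement of AGCCAAGCGTT gives AACGCTTGGCT, found at positions 147–157 on the template; the primer anneals here to the top strand with its 3' end pointing upstream.
The product is the template from position 92 through 157 (66 bp).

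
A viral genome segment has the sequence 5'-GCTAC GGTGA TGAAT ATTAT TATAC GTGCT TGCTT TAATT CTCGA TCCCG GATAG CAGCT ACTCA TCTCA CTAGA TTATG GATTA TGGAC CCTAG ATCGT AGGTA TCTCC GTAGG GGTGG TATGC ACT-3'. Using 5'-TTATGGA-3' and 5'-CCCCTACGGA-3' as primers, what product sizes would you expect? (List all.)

The forward primer TTATGGA matches the top strand at positions 76–82, 83–89.
The reverse primer's reverse complement is TCCGTAGGGG, matching at positions 108–117.
Each forward site pairs with the reverse site to give a product ending at position 117: sizes 42, 35 bp.

42 bp, 35 bp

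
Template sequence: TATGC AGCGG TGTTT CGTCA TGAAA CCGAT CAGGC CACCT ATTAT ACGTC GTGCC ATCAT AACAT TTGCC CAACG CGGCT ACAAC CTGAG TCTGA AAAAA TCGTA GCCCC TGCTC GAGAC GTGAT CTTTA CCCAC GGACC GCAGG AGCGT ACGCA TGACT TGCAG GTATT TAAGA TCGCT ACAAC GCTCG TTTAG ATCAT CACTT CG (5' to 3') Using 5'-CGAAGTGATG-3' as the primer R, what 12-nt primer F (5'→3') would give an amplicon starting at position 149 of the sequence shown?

The reverse primer's reverse complement CATCACTTCG matches the template at positions 198–207; the product starts at position 149.
The forward primer is identical to the top strand over positions 149–160: GTACGCATGACT.

5'-GTACGCATGACT-3'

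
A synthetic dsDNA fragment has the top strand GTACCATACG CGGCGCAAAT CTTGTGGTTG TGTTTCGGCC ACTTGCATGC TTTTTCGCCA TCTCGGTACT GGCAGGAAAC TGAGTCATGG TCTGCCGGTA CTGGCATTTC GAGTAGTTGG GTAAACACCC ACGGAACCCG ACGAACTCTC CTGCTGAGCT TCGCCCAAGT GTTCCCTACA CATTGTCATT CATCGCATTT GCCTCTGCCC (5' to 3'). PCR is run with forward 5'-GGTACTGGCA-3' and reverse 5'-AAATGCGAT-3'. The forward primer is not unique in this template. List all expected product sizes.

136 bp, 104 bp

The forward primer GGTACTGGCA matches the top strand at positions 65–74, 97–106.
The reverse primer's reverse complement is ATCGCATTT, matching at positions 192–200.
Each forward site pairs with the reverse site to give a product ending at position 200: sizes 136, 104 bp.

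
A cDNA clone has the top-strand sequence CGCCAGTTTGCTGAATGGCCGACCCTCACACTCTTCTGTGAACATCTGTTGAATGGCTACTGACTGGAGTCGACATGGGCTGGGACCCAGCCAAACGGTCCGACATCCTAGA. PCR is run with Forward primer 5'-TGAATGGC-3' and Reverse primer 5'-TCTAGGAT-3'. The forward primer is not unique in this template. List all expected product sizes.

101 bp, 63 bp

The forward primer TGAATGGC matches the top strand at positions 12–19, 50–57.
The reverse primer's reverse complement is ATCCTAGA, matching at positions 105–112.
Each forward site pairs with the reverse site to give a product ending at position 112: sizes 101, 63 bp.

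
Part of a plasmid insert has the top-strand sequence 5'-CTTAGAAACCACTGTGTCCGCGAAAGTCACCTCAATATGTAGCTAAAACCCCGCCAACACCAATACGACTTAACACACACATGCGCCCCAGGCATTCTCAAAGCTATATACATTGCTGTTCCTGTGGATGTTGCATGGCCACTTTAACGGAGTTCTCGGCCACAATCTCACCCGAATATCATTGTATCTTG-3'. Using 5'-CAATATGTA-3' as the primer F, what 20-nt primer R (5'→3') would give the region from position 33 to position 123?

5'-AGGAACAGCAATGTATATAG-3'

The product's 3' end on the top strand is position 123.
The reverse primer anneals to the top strand over positions 104–123, i.e. to CTATATACATTGCTGTTCCT.
Its sequence written 5'→3' is the reverse complement: AGGAACAGCAATGTATATAG.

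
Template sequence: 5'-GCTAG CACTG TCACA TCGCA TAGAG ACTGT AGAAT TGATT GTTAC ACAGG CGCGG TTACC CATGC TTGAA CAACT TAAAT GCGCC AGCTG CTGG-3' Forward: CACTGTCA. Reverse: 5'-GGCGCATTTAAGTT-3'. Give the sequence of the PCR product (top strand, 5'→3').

The forward primer matches the template at positions 6–13.
The reverse primer's reverse complement is AACTTAAATGCGCC, which matches the template at positions 72–85.
The product is the template from position 6 through 85 (80 bp).

5'-CACTGTCACATCGCATAGAGACTGTAGAATTGATTGTTACACAGGCGCGGTTACCCATGCTTGAACAACTTAAATGCGCC-3'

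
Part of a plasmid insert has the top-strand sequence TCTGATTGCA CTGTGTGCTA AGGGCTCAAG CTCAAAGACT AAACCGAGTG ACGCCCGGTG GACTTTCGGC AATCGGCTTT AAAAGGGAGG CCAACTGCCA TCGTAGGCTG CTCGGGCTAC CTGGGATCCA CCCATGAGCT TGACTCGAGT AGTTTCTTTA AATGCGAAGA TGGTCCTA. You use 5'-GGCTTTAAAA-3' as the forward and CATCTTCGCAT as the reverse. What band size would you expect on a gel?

98 bp

Scanning the template, GGCTTTAAAA occurs at positions 75–84; this primer anneals to the bottom strand there with its 3' end pointing downstream.
Reverse complement of the reverse primer: ATGCGAAGATG. This occurs on the top strand at positions 162–172.
Amplicon spans positions 75–172: 98 bp.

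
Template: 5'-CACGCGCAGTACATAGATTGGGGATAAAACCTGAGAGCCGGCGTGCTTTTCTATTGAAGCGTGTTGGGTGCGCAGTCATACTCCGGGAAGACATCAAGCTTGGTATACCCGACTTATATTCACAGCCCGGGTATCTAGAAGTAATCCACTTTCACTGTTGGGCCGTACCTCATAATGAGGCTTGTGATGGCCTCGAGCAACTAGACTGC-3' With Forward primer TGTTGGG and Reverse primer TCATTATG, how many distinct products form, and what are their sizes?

Two products: 117 bp, 23 bp

The forward primer TGTTGGG matches the top strand at positions 62–68, 156–162.
The reverse primer's reverse complement is CATAATGA, matching at positions 171–178.
Each forward site pairs with the reverse site to give a product ending at position 178: sizes 117, 23 bp.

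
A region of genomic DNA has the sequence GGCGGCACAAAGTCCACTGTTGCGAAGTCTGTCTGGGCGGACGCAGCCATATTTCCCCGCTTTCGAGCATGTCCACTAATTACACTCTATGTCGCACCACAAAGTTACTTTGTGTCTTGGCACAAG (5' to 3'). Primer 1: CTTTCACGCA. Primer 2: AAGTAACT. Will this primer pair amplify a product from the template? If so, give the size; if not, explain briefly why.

No product — primer 1 has no binding site in the template.

Primer 1 (CTTTCACGCA) does not match the top strand, and its reverse complement TGCGTGAAAG does not match either.
With no annealing site for primer 1, no amplification occurs.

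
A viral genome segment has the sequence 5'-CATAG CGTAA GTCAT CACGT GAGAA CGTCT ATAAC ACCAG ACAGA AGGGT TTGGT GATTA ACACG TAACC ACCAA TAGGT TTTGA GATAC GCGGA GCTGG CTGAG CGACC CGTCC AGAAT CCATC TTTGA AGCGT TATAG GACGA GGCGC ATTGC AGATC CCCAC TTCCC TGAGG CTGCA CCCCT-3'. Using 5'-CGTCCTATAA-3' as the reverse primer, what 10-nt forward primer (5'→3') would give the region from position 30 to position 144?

5'-TATAACACCA-3'

The reverse primer's reverse complement TTATAGGACG matches the template at positions 135–144; the product starts at position 30.
The forward primer is identical to the top strand over positions 30–39: TATAACACCA.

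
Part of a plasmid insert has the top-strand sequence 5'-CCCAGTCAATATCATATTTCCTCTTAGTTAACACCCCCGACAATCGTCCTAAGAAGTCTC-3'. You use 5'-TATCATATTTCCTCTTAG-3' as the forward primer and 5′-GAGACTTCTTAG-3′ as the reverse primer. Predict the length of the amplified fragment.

The forward primer matches the template at positions 10–27.
Taking the reverse complement of GAGACTTCTTAG gives CTAAGAAGTCTC, found at positions 49–60 on the template; the primer anneals here to the top strand with its 3' end pointing upstream.
The product runs from position 10 to position 60, so its length is 60 − 10 + 1 = 51 bp.

51 bp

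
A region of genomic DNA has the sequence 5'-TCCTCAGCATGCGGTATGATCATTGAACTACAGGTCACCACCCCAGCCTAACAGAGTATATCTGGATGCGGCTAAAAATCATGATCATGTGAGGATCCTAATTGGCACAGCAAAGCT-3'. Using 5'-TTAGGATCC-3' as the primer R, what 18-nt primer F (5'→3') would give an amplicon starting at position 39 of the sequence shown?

The reverse primer's reverse complement GGATCCTAA matches the template at positions 93–101; the product starts at position 39.
The forward primer is identical to the top strand over positions 39–56: CACCCCAGCCTAACAGAG.

5'-CACCCCAGCCTAACAGAG-3'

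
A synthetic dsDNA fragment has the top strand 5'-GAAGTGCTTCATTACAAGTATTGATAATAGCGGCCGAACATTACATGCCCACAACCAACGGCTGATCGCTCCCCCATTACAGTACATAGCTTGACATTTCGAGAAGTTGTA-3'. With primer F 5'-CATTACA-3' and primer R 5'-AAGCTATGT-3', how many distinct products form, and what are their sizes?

The forward primer CATTACA matches the top strand at positions 10–16, 39–45, 75–81.
The reverse primer's reverse complement is ACATAGCTT, matching at positions 84–92.
Each forward site pairs with the reverse site to give a product ending at position 92: sizes 83, 54, 18 bp.

Three products: 83 bp, 54 bp, 18 bp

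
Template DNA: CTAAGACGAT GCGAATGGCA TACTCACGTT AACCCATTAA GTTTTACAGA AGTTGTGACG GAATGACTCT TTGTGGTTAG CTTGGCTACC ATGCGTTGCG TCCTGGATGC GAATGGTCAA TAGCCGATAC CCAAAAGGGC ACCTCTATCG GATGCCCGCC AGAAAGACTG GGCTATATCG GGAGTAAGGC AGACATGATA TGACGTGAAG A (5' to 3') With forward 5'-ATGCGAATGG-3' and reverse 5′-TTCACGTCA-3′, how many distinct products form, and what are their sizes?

Two products: 201 bp, 103 bp

The forward primer ATGCGAATGG matches the top strand at positions 9–18, 107–116.
The reverse primer's reverse complement is TGACGTGAA, matching at positions 201–209.
Each forward site pairs with the reverse site to give a product ending at position 209: sizes 201, 103 bp.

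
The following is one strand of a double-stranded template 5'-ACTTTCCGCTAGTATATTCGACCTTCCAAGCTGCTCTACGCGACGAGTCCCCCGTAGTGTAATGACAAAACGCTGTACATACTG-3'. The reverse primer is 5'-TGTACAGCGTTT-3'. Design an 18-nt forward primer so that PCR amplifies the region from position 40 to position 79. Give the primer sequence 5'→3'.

5'-GCGACGAGTCCCCCGTAG-3'

The reverse primer's reverse complement AAACGCTGTACA matches the template at positions 68–79; the product starts at position 40.
The forward primer is identical to the top strand over positions 40–57: GCGACGAGTCCCCCGTAG.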